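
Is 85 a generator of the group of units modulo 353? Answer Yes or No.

Yes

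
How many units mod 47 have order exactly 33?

φ(47) = 47 − 1 = 46 = 2 · 23.
(Z/47Z)^× is cyclic (|G| = 46); a cyclic group of order m has exactly φ(d) elements of each order d | m, and none otherwise.
Since 33 ∤ 46, the count is 0.

0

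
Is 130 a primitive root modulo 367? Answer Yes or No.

φ(367) = 367 − 1 = 366 = 2 · 3 · 61.
An element g generates (Z/367Z)^× iff g^(366/q) ≢ 1 (mod 367) for each prime q ∈ {2, 3, 61}.
130^183 ≡ 366 (mod 367)  [q = 2: ≢ 1 ✓]
130^122 ≡ 83 (mod 367)  [q = 3: ≢ 1 ✓]
130^6 ≡ 327 (mod 367)  [q = 61: ≢ 1 ✓]
All checks pass, so 130 has order 366 and is a primitive root modulo 367.

Yes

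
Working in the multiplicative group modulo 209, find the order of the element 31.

ord(31) | φ(209) = φ(11·19) = (11−1)·(19−1) = 10·18 = 180 = 2^2 · 3^2 · 5.
Divisors of 180: 1, 2, 3, 4, 5, 6, 9, 10, 12, 15, 18, 20, 30, 36, 45, 60, 90, 180.
Test each divisor d:
31^1 ≡ 31 (mod 209)
31^2 ≡ 125 (mod 209)
31^3 ≡ 113 (mod 209)
31^4 ≡ 159 (mod 209)
31^5 ≡ 122 (mod 209)
31^6 ≡ 20 (mod 209)
31^9 ≡ 170 (mod 209)
31^10 ≡ 45 (mod 209)
31^12 ≡ 191 (mod 209)
31^15 ≡ 56 (mod 209)
31^18 ≡ 58 (mod 209)
31^20 ≡ 144 (mod 209)
31^30 ≡ 1 (mod 209) ✓
The smallest such exponent is 30, so the order of 31 is 30.

30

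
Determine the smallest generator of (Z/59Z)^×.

φ(59) = 59 − 1 = 58 = 2 · 29.
g is a primitive root iff g^(58/q) ≢ 1 (mod 59) for each prime q ∈ {2, 29}.
g = 2: 2^29 ≡ 58; 2^2 ≡ 4 — none is 1, so 2 is a primitive root.
The smallest primitive root modulo 59 is 2.

2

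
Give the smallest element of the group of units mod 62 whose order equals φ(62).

φ(62) = φ(2)·φ(31) = 1·30 = 30 = 2 · 3 · 5.
g is a primitive root iff g^(30/q) ≢ 1 (mod 62) for each prime q ∈ {2, 3, 5}.
g = 2: gcd(2, 62) = 2 > 1, not a unit — skip.
g = 3: 3^15 ≡ 61; 3^10 ≡ 25; 3^6 ≡ 47 — none is 1, so 3 is a primitive root.
Hence the least primitive root of 62 is 3.

3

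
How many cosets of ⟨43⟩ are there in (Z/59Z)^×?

By Lagrange's theorem, ord_59(43) divides φ(59) = 59 − 1 = 58 = 2 · 29.
Divisors of 58: 1, 2, 29, 58.
Test each divisor d:
43^1 ≡ 43
43^2 ≡ 20
43^29 ≡ 58
43^58 ≡ 1
The order of 43 is 58, so the subgroup it generates has 58 elements.
The index is φ(59) / ord(43) = 58 / 58 = 1.

1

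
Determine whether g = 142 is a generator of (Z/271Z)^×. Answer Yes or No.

φ(271) = 271 − 1 = 270 = 2 · 3^3 · 5.
It suffices to check that the order of 142 is not a proper divisor of 270: compute 142^(270/q) for q ∈ {2, 3, 5}.
142^135 ≡ 270 (mod 271)  [q = 2: ≢ 1 ✓]
142^90 ≡ 28 (mod 271)  [q = 3: ≢ 1 ✓]
142^54 ≡ 10 (mod 271)  [q = 5: ≢ 1 ✓]
Every test exponent gives a nontrivial residue, hence 142 generates the full group.

Yes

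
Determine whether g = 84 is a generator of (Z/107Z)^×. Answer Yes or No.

φ(107) = 107 − 1 = 106 = 2 · 53.
84 is a primitive root mod 107 iff 84^(φ(107)/q) ≢ 1 for every prime q | φ(107), i.e. q ∈ {2, 53}.
84^53 ≡ 106 (mod 107)  [q = 2: ≢ 1 ✓]
84^2 ≡ 101 (mod 107)  [q = 53: ≢ 1 ✓]
None equal 1, so ord_107(84) = 106: 84 is a primitive root.

Yes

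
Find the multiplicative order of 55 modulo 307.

306

Since 55 ∈ (Z/307Z)^×, its order divides φ(307) = 307 − 1 = 306 = 2 · 3^2 · 17.
Divisors of 306: 1, 2, 3, 6, 9, 17, 18, 34, 51, 102, 153, 306.
Check 55^d mod 307 for each divisor in increasing order:
55^1 ≡ 55 (mod 307)
55^2 ≡ 262 (mod 307)
55^3 ≡ 288 (mod 307)
55^6 ≡ 54 (mod 307)
55^9 ≡ 202 (mod 307)
55^17 ≡ 33 (mod 307)
55^18 ≡ 280 (mod 307)
55^34 ≡ 168 (mod 307)
55^51 ≡ 18 (mod 307)
55^102 ≡ 17 (mod 307)
55^153 ≡ 306 (mod 307)
55^306 ≡ 1 (mod 307) ✓
Hence ord(55) = 306.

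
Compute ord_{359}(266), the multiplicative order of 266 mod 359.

179

The order of 266 must divide φ(359) = 359 − 1 = 358 = 2 · 179.
Divisors of 358: 1, 2, 179, 358.
Evaluate successive powers at the divisors of 358:
266^1 ≡ 266
266^2 ≡ 33
266^179 ≡ 1
Hence ord(266) = 179.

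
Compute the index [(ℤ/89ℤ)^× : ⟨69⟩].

ord(69) | φ(89) = 89 − 1 = 88 = 2^3 · 11.
Divisors of 88: 1, 2, 4, 8, 11, 22, 44, 88.
Evaluate successive powers at the divisors of 88:
69^1 ≡ 69
69^2 ≡ 44
69^4 ≡ 67
69^8 ≡ 39
69^11 ≡ 34
69^22 ≡ 88
69^44 ≡ 1
The order of 69 is 44, so the subgroup it generates has 44 elements.
Index = |(Z/89Z)^×| / |⟨69⟩| = 88 / 44 = 2.

2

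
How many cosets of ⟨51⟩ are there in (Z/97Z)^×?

3

Since 51 ∈ (Z/97Z)^×, its order divides φ(97) = 97 − 1 = 96 = 2^5 · 3.
Divisors of 96: 1, 2, 3, 4, 6, 8, 12, 16, 24, 32, 48, 96.
Check 51^d mod 97 for each divisor in increasing order:
51^1 ≡ 51
51^2 ≡ 79
51^3 ≡ 52
51^4 ≡ 33
51^6 ≡ 85
51^8 ≡ 22
51^12 ≡ 47
51^16 ≡ 96
51^24 ≡ 75
51^32 ≡ 1
The order of 51 is 32, so the subgroup it generates has 32 elements.
Index = |(Z/97Z)^×| / |⟨51⟩| = 96 / 32 = 3.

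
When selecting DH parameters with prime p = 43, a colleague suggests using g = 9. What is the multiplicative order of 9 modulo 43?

21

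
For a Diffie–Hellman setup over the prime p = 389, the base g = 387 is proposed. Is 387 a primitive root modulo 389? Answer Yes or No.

φ(389) = 389 − 1 = 388 = 2^2 · 97.
An element g generates (Z/389Z)^× iff g^(388/q) ≢ 1 (mod 389) for each prime q ∈ {2, 97}.
387^194 ≡ 388 (mod 389)  [q = 2: ≢ 1 ✓]
387^4 ≡ 16 (mod 389)  [q = 97: ≢ 1 ✓]
All checks pass, so 387 has order 388 and is a primitive root modulo 389.

Yes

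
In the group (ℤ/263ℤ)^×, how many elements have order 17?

φ(263) = 263 − 1 = 262 = 2 · 131.
Since (Z/263Z)^× is cyclic of order 262, the number of elements of order d is φ(d) when d | 262 and 0 otherwise.
17 does not divide 262, so no element of (Z/263Z)^× has order 17.

0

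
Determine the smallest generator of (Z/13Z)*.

2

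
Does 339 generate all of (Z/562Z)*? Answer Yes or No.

φ(562) = φ(2)·φ(281) = 1·280 = 280 = 2^3 · 5 · 7.
An element g generates (Z/562Z)^× iff g^(280/q) ≢ 1 (mod 562) for each prime q ∈ {2, 5, 7}.
339^140 ≡ 1 (mod 562)  [q = 2: ≡ 1 ✗]
339^56 ≡ 367 (mod 562)  [q = 5: ≢ 1 ✓]
339^40 ≡ 59 (mod 562)  [q = 7: ≢ 1 ✓]
Since 339^140 ≡ 1, the order of 339 divides 140 < 280, so 339 is not a primitive root.

No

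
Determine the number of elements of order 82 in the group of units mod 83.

40

φ(83) = 83 − 1 = 82 = 2 · 41.
(Z/83Z)^× is cyclic (|G| = 82); a cyclic group of order m has exactly φ(d) elements of each order d | m, and none otherwise.
82 = 2 · 41 divides 82, and φ(82) = 40.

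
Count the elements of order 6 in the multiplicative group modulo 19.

φ(19) = 19 − 1 = 18 = 2 · 3^2.
Since (Z/19Z)^× is cyclic of order 18, the number of elements of order d is φ(d) when d | 18 and 0 otherwise.
6 = 2 · 3 divides 18, and φ(6) = 2.

2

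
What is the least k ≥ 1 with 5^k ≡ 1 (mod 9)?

6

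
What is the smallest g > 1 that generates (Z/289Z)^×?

φ(289) = φ(17^2) = 17·(17−1) = 272 = 2^4 · 17.
Test candidates g = 2, 3, … against the prime factors q ∈ {2, 17} of φ(289): g is a generator iff g^(272/q) ≢ 1 for every such q.
g = 2: 2^136 ≡ 1 — hits 1, so not a primitive root.
g = 3: 3^136 ≡ 288; 3^16 ≡ 171 — none is 1, so 3 is a primitive root.
The smallest primitive root modulo 289 is 3.

3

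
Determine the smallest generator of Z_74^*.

φ(74) = φ(2)·φ(37) = 1·36 = 36 = 2^2 · 3^2.
g is a primitive root iff g^(36/q) ≢ 1 (mod 74) for each prime q ∈ {2, 3}.
g = 2: gcd(2, 74) = 2 > 1, not a unit — skip.
g = 3: 3^18 ≡ 1 — hits 1, so not a primitive root.
g = 4: gcd(4, 74) = 2 > 1, not a unit — skip.
g = 5: 5^18 ≡ 73; 5^12 ≡ 47 — none is 1, so 5 is a primitive root.
The smallest primitive root modulo 74 is 5.

5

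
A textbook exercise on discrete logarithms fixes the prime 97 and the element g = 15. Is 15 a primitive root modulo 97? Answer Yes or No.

φ(97) = 97 − 1 = 96 = 2^5 · 3.
An element g generates (Z/97Z)^× iff g^(96/q) ≢ 1 (mod 97) for each prime q ∈ {2, 3}.
15^48 ≡ 96 (mod 97)  [q = 2: ≢ 1 ✓]
15^32 ≡ 61 (mod 97)  [q = 3: ≢ 1 ✓]
Every test exponent gives a nontrivial residue, hence 15 generates the full group.

Yes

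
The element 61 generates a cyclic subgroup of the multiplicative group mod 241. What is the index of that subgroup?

ord(61) | φ(241) = 241 − 1 = 240 = 2^4 · 3 · 5.
Divisors of 240: 1, 2, 3, 4, 5, 6, 8, 10, 12, 15, 16, 20, 24, 30, 40, 48, 60, 80, 120, 240.
Test each divisor d:
61^1 ≡ 61
61^2 ≡ 106
61^3 ≡ 200
61^4 ≡ 150
61^5 ≡ 233
61^6 ≡ 235
61^8 ≡ 87
61^10 ≡ 64
61^12 ≡ 36
61^15 ≡ 211
61^16 ≡ 98
61^20 ≡ 240
61^24 ≡ 91
61^30 ≡ 177
61^40 ≡ 1
Thus |⟨61⟩| = ord(61) = 40.
[(Z/241Z)^× : ⟨61⟩] = 240/40 = 6.

6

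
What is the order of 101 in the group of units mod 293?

292

By Lagrange's theorem, ord_293(101) divides φ(293) = 293 − 1 = 292 = 2^2 · 73.
Divisors of 292: 1, 2, 4, 73, 146, 292.
Evaluate successive powers at the divisors of 292:
101^1 ≡ 101 (mod 293)
101^2 ≡ 239 (mod 293)
101^4 ≡ 279 (mod 293)
101^73 ≡ 138 (mod 293)
101^146 ≡ 292 (mod 293)
101^292 ≡ 1 (mod 293) ✓
Therefore the multiplicative order of 101 modulo 293 is 292.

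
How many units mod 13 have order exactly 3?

φ(13) = 13 − 1 = 12 = 2^2 · 3.
In a cyclic group of order 12, there are φ(d) elements of order d for each divisor d of 12, and zero for non-divisors.
3 | 12, and φ(3) = 3 − 1 = 2.

2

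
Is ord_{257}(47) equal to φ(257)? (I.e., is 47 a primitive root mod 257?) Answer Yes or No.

φ(257) = 257 − 1 = 256 = 2^8.
47 is a primitive root mod 257 iff 47^(φ(257)/q) ≢ 1 for every prime q | φ(257), i.e. q ∈ {2}.
47^128 ≡ 256 (mod 257)  [q = 2: ≢ 1 ✓]
All checks pass, so 47 has order 256 and is a primitive root modulo 257.

Yes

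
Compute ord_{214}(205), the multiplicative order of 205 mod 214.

106

The order of 205 must divide φ(214) = φ(2)·φ(107) = 1·106 = 106 = 2 · 53.
Divisors of 106: 1, 2, 53, 106.
Test each divisor d:
205^1 ≡ 205
205^2 ≡ 81
205^53 ≡ 213
205^106 ≡ 1
The smallest such exponent is 106, so the order of 205 is 106.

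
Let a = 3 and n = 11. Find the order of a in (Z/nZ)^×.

The order of 3 must divide φ(11) = 11 − 1 = 10 = 2 · 5.
Divisors of 10: 1, 2, 5, 10.
Evaluate successive powers at the divisors of 10:
3^1 ≡ 3 (mod 11)
3^2 ≡ 9 (mod 11)
3^5 ≡ 1 (mod 11) ✓
So ord_11(3) = 5.

5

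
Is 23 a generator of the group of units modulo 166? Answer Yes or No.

No

φ(166) = φ(2)·φ(83) = 1·82 = 82 = 2 · 41.
23 is a primitive root mod 166 iff 23^(φ(166)/q) ≢ 1 for every prime q | φ(166), i.e. q ∈ {2, 41}.
23^41 ≡ 1 (mod 166)  [q = 2: ≡ 1 ✗]
23^2 ≡ 31 (mod 166)  [q = 41: ≢ 1 ✓]
Since 23^41 ≡ 1, the order of 23 divides 41 < 82, so 23 is not a primitive root.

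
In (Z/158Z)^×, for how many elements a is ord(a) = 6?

φ(158) = φ(2)·φ(79) = 1·78 = 78 = 2 · 3 · 13.
Since (Z/158Z)^× is cyclic of order 78, the number of elements of order d is φ(d) when d | 78 and 0 otherwise.
6 = 2 · 3 divides 78, and φ(6) = 2.

2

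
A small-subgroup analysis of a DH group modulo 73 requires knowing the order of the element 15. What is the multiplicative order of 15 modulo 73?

72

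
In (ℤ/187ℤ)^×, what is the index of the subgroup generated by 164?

10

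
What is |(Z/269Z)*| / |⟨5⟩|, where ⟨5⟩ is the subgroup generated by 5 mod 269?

By Lagrange's theorem, ord_269(5) divides φ(269) = 269 − 1 = 268 = 2^2 · 67.
Divisors of 268: 1, 2, 4, 67, 134, 268.
Check 5^d mod 269 for each divisor in increasing order:
5^1 ≡ 5 (mod 269)
5^2 ≡ 25 (mod 269)
5^4 ≡ 87 (mod 269)
5^67 ≡ 1 (mod 269) ✓
So ord_269(5) = 67, hence |⟨5⟩| = 67.
Index = |(Z/269Z)^×| / |⟨5⟩| = 268 / 67 = 4.

4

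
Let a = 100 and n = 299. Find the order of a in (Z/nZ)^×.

33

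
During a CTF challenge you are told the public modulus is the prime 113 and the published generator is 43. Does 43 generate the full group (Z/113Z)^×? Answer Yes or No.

Yes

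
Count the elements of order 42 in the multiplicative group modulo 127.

φ(127) = 127 − 1 = 126 = 2 · 3^2 · 7.
Since (Z/127Z)^× is cyclic of order 126, the number of elements of order d is φ(d) when d | 126 and 0 otherwise.
42 = 2 · 3 · 7 divides 126, and φ(42) = 12.

12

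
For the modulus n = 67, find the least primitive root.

φ(67) = 67 − 1 = 66 = 2 · 3 · 11.
Test candidates g = 2, 3, … against the prime factors q ∈ {2, 3, 11} of φ(67): g is a generator iff g^(66/q) ≢ 1 for every such q.
g = 2: 2^33 ≡ 66; 2^22 ≡ 37; 2^6 ≡ 64 — none is 1, so 2 is a primitive root.
Hence the least primitive root of 67 is 2.

2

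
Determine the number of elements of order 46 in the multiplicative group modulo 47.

22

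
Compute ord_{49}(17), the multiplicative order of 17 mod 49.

By Lagrange's theorem, ord_49(17) divides φ(49) = φ(7^2) = 7·(7−1) = 42 = 2 · 3 · 7.
Divisors of 42: 1, 2, 3, 6, 7, 14, 21, 42.
Check 17^d mod 49 for each divisor in increasing order:
17^1 ≡ 17 (mod 49)
17^2 ≡ 44 (mod 49)
17^3 ≡ 13 (mod 49)
17^6 ≡ 22 (mod 49)
17^7 ≡ 31 (mod 49)
17^14 ≡ 30 (mod 49)
17^21 ≡ 48 (mod 49)
17^42 ≡ 1 (mod 49) ✓
So ord_49(17) = 42.

42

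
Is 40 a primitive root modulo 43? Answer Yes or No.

No

φ(43) = 43 − 1 = 42 = 2 · 3 · 7.
It suffices to check that the order of 40 is not a proper divisor of 42: compute 40^(42/q) for q ∈ {2, 3, 7}.
40^21 ≡ 1 (mod 43)  [q = 2: ≡ 1 ✗]
40^14 ≡ 36 (mod 43)  [q = 3: ≢ 1 ✓]
40^6 ≡ 41 (mod 43)  [q = 7: ≢ 1 ✓]
Since 40^21 ≡ 1, the order of 40 divides 21 < 42, so 40 is not a primitive root.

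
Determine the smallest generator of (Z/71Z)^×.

7

φ(71) = 71 − 1 = 70 = 2 · 5 · 7.
Test candidates g = 2, 3, … against the prime factors q ∈ {2, 5, 7} of φ(71): g is a generator iff g^(70/q) ≢ 1 for every such q.
g = 2: 2^35 ≡ 1 — hits 1, so not a primitive root.
g = 3: 3^35 ≡ 1 — hits 1, so not a primitive root.
g = 4: 4^35 ≡ 1 — hits 1, so not a primitive root.
g = 5: 5^35 ≡ 1 — hits 1, so not a primitive root.
g = 6: 6^35 ≡ 1 — hits 1, so not a primitive root.
g = 7: 7^35 ≡ 70; 7^14 ≡ 54; 7^10 ≡ 45 — none is 1, so 7 is a primitive root.
The smallest primitive root modulo 71 is 7.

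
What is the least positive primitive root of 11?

2

φ(11) = 11 − 1 = 10 = 2 · 5.
Test candidates g = 2, 3, … against the prime factors q ∈ {2, 5} of φ(11): g is a generator iff g^(10/q) ≢ 1 for every such q.
g = 2: 2^5 ≡ 10; 2^2 ≡ 4 — none is 1, so 2 is a primitive root.
The smallest primitive root modulo 11 is 2.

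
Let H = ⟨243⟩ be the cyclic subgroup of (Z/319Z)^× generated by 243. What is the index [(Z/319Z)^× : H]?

The order of 243 must divide φ(319) = φ(11·29) = (11−1)·(29−1) = 10·28 = 280 = 2^3 · 5 · 7.
Divisors of 280: 1, 2, 4, 5, 7, 8, 10, 14, 20, 28, 35, 40, 56, 70, 140, 280.
Check 243^d mod 319 for each divisor in increasing order:
243^1 ≡ 243 (mod 319)
243^2 ≡ 34 (mod 319)
243^4 ≡ 199 (mod 319)
243^5 ≡ 188 (mod 319)
243^7 ≡ 12 (mod 319)
243^8 ≡ 45 (mod 319)
243^10 ≡ 254 (mod 319)
243^14 ≡ 144 (mod 319)
243^20 ≡ 78 (mod 319)
243^28 ≡ 1 (mod 319) ✓
So ord_319(243) = 28, hence |⟨243⟩| = 28.
The index is φ(319) / ord(243) = 280 / 28 = 10.

10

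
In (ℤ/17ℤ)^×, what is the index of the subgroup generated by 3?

By Lagrange's theorem, ord_17(3) divides φ(17) = 17 − 1 = 16 = 2^4.
Divisors of 16: 1, 2, 4, 8, 16.
Evaluate successive powers at the divisors of 16:
3^1 ≡ 3 (mod 17)
3^2 ≡ 9 (mod 17)
3^4 ≡ 13 (mod 17)
3^8 ≡ 16 (mod 17)
3^16 ≡ 1 (mod 17) ✓
The order of 3 is 16, so the subgroup it generates has 16 elements.
[(Z/17Z)^× : ⟨3⟩] = 16/16 = 1.

1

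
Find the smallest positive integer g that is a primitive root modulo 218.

φ(218) = φ(2)·φ(109) = 1·108 = 108 = 2^2 · 3^3.
g is a primitive root iff g^(108/q) ≢ 1 (mod 218) for each prime q ∈ {2, 3}.
g = 2: gcd(2, 218) = 2 > 1, not a unit — skip.
g = 3: 3^54 ≡ 1 — hits 1, so not a primitive root.
g = 4: gcd(4, 218) = 2 > 1, not a unit — skip.
g = 5: 5^54 ≡ 1 — hits 1, so not a primitive root.
g = 6: gcd(6, 218) = 2 > 1, not a unit — skip.
g = 7: 7^54 ≡ 1 — hits 1, so not a primitive root.
g = 8: gcd(8, 218) = 2 > 1, not a unit — skip.
g = 9: 9^54 ≡ 1 — hits 1, so not a primitive root.
g = 10: gcd(10, 218) = 2 > 1, not a unit — skip.
g = 11: 11^54 ≡ 217; 11^36 ≡ 45 — none is 1, so 11 is a primitive root.
The smallest primitive root modulo 218 is 11.

11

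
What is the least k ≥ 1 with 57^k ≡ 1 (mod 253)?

110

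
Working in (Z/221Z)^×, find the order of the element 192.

The order of 192 must divide φ(221) = φ(13·17) = (13−1)·(17−1) = 12·16 = 192 = 2^6 · 3.
Divisors of 192: 1, 2, 3, 4, 6, 8, 12, 16, 24, 32, 48, 64, 96, 192.
Test each divisor d:
192^1 ≡ 192
192^2 ≡ 178
192^3 ≡ 142
192^4 ≡ 81
192^6 ≡ 53
192^8 ≡ 152
192^12 ≡ 157
192^16 ≡ 120
192^24 ≡ 118
192^32 ≡ 35
192^48 ≡ 1
Hence ord(192) = 48.

48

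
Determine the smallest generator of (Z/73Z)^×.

5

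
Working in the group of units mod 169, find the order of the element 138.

The order of 138 must divide φ(169) = φ(13^2) = 13·(13−1) = 156 = 2^2 · 3 · 13.
Divisors of 156: 1, 2, 3, 4, 6, 12, 13, 26, 39, 52, 78, 156.
Evaluate successive powers at the divisors of 156:
138^1 ≡ 138
138^2 ≡ 116
138^3 ≡ 122
138^4 ≡ 105
138^6 ≡ 12
138^12 ≡ 144
138^13 ≡ 99
138^26 ≡ 168
138^39 ≡ 70
138^52 ≡ 1
Therefore the multiplicative order of 138 modulo 169 is 52.

52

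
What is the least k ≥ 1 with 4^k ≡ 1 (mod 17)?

4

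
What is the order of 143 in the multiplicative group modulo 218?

The order of 143 must divide φ(218) = φ(2)·φ(109) = 1·108 = 108 = 2^2 · 3^3.
Divisors of 108: 1, 2, 3, 4, 6, 9, 12, 18, 27, 36, 54, 108.
Evaluate successive powers at the divisors of 108:
143^1 ≡ 143
143^2 ≡ 175
143^3 ≡ 173
143^4 ≡ 105
143^6 ≡ 63
143^9 ≡ 217
143^12 ≡ 45
143^18 ≡ 1
So ord_218(143) = 18.

18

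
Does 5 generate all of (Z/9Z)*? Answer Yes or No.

φ(9) = φ(3^2) = 3·(3−1) = 6 = 2 · 3.
Test 5^(6/q) mod 9 for each prime factor q of 6:
5^3 ≡ 8 (mod 9)  [q = 2: ≢ 1 ✓]
5^2 ≡ 7 (mod 9)  [q = 3: ≢ 1 ✓]
All checks pass, so 5 has order 6 and is a primitive root modulo 9.

Yes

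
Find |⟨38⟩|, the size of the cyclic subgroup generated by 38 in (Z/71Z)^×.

By Lagrange's theorem, ord_71(38) divides φ(71) = 71 − 1 = 70 = 2 · 5 · 7.
Divisors of 70: 1, 2, 5, 7, 10, 14, 35, 70.
Check 38^d mod 71 for each divisor in increasing order:
38^1 ≡ 38 (mod 71)
38^2 ≡ 24 (mod 71)
38^5 ≡ 20 (mod 71)
38^7 ≡ 54 (mod 71)
38^10 ≡ 45 (mod 71)
38^14 ≡ 5 (mod 71)
38^35 ≡ 1 (mod 71) ✓
Hence ord(38) = 35.

35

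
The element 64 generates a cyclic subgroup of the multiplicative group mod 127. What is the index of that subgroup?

The order of 64 must divide φ(127) = 127 − 1 = 126 = 2 · 3^2 · 7.
Divisors of 126: 1, 2, 3, 6, 7, 9, 14, 18, 21, 42, 63, 126.
Evaluate successive powers at the divisors of 126:
64^1 ≡ 64
64^2 ≡ 32
64^3 ≡ 16
64^6 ≡ 2
64^7 ≡ 1
So ord_127(64) = 7, hence |⟨64⟩| = 7.
The index is φ(127) / ord(64) = 126 / 7 = 18.

18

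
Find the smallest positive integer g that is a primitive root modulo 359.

φ(359) = 359 − 1 = 358 = 2 · 179.
g is a primitive root iff g^(358/q) ≢ 1 (mod 359) for each prime q ∈ {2, 179}.
g = 2: 2^179 ≡ 1 — hits 1, so not a primitive root.
g = 3: 3^179 ≡ 1 — hits 1, so not a primitive root.
g = 4: 4^179 ≡ 1 — hits 1, so not a primitive root.
g = 5: 5^179 ≡ 1 — hits 1, so not a primitive root.
g = 6: 6^179 ≡ 1 — hits 1, so not a primitive root.
g = 7: 7^179 ≡ 358; 7^2 ≡ 49 — none is 1, so 7 is a primitive root.
So 7 is the smallest generator of (Z/359Z)^×.

7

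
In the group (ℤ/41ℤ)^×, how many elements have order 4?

φ(41) = 41 − 1 = 40 = 2^3 · 5.
In a cyclic group of order 40, there are φ(d) elements of order d for each divisor d of 40, and zero for non-divisors.
4 = 2^2 divides 40, and φ(4) = 2.

2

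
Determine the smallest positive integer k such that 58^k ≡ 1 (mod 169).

By Lagrange's theorem, ord_169(58) divides φ(169) = φ(13^2) = 13·(13−1) = 156 = 2^2 · 3 · 13.
Divisors of 156: 1, 2, 3, 4, 6, 12, 13, 26, 39, 52, 78, 156.
Test each divisor d:
58^1 ≡ 58 (mod 169)
58^2 ≡ 153 (mod 169)
58^3 ≡ 86 (mod 169)
58^4 ≡ 87 (mod 169)
58^6 ≡ 129 (mod 169)
58^12 ≡ 79 (mod 169)
58^13 ≡ 19 (mod 169)
58^26 ≡ 23 (mod 169)
58^39 ≡ 99 (mod 169)
58^52 ≡ 22 (mod 169)
58^78 ≡ 168 (mod 169)
58^156 ≡ 1 (mod 169) ✓
The smallest such exponent is 156, so the order of 58 is 156.

156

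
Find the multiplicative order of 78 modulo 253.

11

The order of 78 must divide φ(253) = φ(11·23) = (11−1)·(23−1) = 10·22 = 220 = 2^2 · 5 · 11.
Divisors of 220: 1, 2, 4, 5, 10, 11, 20, 22, 44, 55, 110, 220.
Check 78^d mod 253 for each divisor in increasing order:
78^1 ≡ 78
78^2 ≡ 12
78^4 ≡ 144
78^5 ≡ 100
78^10 ≡ 133
78^11 ≡ 1
Therefore the multiplicative order of 78 modulo 253 is 11.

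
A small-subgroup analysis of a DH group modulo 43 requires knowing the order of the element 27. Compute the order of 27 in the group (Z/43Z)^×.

14

The order of 27 must divide φ(43) = 43 − 1 = 42 = 2 · 3 · 7.
Divisors of 42: 1, 2, 3, 6, 7, 14, 21, 42.
Compute 27^d (mod 43) for the divisors d until we hit 1:
27^1 ≡ 27 (mod 43)
27^2 ≡ 41 (mod 43)
27^3 ≡ 32 (mod 43)
27^6 ≡ 35 (mod 43)
27^7 ≡ 42 (mod 43)
27^14 ≡ 1 (mod 43) ✓
Therefore the multiplicative order of 27 modulo 43 is 14.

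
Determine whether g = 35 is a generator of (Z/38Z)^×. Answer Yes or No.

No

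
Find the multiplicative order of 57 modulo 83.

ord(57) | φ(83) = 83 − 1 = 82 = 2 · 41.
Divisors of 82: 1, 2, 41, 82.
Compute 57^d (mod 83) for the divisors d until we hit 1:
57^1 ≡ 57 (mod 83)
57^2 ≡ 12 (mod 83)
57^41 ≡ 82 (mod 83)
57^82 ≡ 1 (mod 83) ✓
The smallest such exponent is 82, so the order of 57 is 82.

82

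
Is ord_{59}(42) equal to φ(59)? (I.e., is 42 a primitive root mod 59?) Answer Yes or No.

Yes

φ(59) = 59 − 1 = 58 = 2 · 29.
Test 42^(58/q) mod 59 for each prime factor q of 58:
42^29 ≡ 58 (mod 59)  [q = 2: ≢ 1 ✓]
42^2 ≡ 53 (mod 59)  [q = 29: ≢ 1 ✓]
All checks pass, so 42 has order 58 and is a primitive root modulo 59.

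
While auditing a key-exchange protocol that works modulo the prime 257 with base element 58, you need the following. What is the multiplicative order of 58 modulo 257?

128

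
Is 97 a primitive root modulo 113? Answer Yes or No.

φ(113) = 113 − 1 = 112 = 2^4 · 7.
It suffices to check that the order of 97 is not a proper divisor of 112: compute 97^(112/q) for q ∈ {2, 7}.
97^56 ≡ 1 (mod 113)  [q = 2: ≡ 1 ✗]
97^16 ≡ 30 (mod 113)  [q = 7: ≢ 1 ✓]
97^56 ≡ 1 shows ord(97) | 56, strictly less than φ(113); not a primitive root.

No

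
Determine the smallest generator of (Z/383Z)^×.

5

φ(383) = 383 − 1 = 382 = 2 · 191.
g is a primitive root iff g^(382/q) ≢ 1 (mod 383) for each prime q ∈ {2, 191}.
g = 2: 2^191 ≡ 1 — hits 1, so not a primitive root.
g = 3: 3^191 ≡ 1 — hits 1, so not a primitive root.
g = 4: 4^191 ≡ 1 — hits 1, so not a primitive root.
g = 5: 5^191 ≡ 382; 5^2 ≡ 25 — none is 1, so 5 is a primitive root.
The smallest primitive root modulo 383 is 5.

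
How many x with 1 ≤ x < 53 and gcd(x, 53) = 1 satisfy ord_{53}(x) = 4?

φ(53) = 53 − 1 = 52 = 2^2 · 13.
In a cyclic group of order 52, there are φ(d) elements of order d for each divisor d of 52, and zero for non-divisors.
4 = 2^2 divides 52, and φ(4) = 2.

2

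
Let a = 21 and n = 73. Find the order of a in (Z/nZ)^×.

24

The order of 21 must divide φ(73) = 73 − 1 = 72 = 2^3 · 3^2.
Divisors of 72: 1, 2, 3, 4, 6, 8, 9, 12, 18, 24, 36, 72.
Test each divisor d:
21^1 ≡ 21
21^2 ≡ 3
21^3 ≡ 63
21^4 ≡ 9
21^6 ≡ 27
21^8 ≡ 8
21^9 ≡ 22
21^12 ≡ 72
21^18 ≡ 46
21^24 ≡ 1
The smallest such exponent is 24, so the order of 21 is 24.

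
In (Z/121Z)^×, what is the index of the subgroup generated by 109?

By Lagrange's theorem, ord_121(109) divides φ(121) = φ(11^2) = 11·(11−1) = 110 = 2 · 5 · 11.
Divisors of 110: 1, 2, 5, 10, 11, 22, 55, 110.
Evaluate successive powers at the divisors of 110:
109^1 ≡ 109
109^2 ≡ 23
109^5 ≡ 65
109^10 ≡ 111
109^11 ≡ 120
109^22 ≡ 1
The order of 109 is 22, so the subgroup it generates has 22 elements.
The index is φ(121) / ord(109) = 110 / 22 = 5.

5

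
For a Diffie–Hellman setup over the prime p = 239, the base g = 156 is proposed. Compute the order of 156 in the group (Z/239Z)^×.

Since 156 ∈ (Z/239Z)^×, its order divides φ(239) = 239 − 1 = 238 = 2 · 7 · 17.
Divisors of 238: 1, 2, 7, 14, 17, 34, 119, 238.
Evaluate successive powers at the divisors of 238:
156^1 ≡ 156 (mod 239)
156^2 ≡ 197 (mod 239)
156^7 ≡ 73 (mod 239)
156^14 ≡ 71 (mod 239)
156^17 ≡ 141 (mod 239)
156^34 ≡ 44 (mod 239)
156^119 ≡ 238 (mod 239)
156^238 ≡ 1 (mod 239) ✓
The smallest such exponent is 238, so the order of 156 is 238.

238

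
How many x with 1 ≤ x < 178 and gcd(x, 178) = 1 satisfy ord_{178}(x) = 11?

10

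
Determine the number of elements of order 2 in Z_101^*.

1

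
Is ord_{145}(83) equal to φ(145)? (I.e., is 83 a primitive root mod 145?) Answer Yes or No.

No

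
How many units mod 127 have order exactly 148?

0

φ(127) = 127 − 1 = 126 = 2 · 3^2 · 7.
In a cyclic group of order 126, there are φ(d) elements of order d for each divisor d of 126, and zero for non-divisors.
148 does not divide 126, so no element of (Z/127Z)^× has order 148.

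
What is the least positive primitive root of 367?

6

φ(367) = 367 − 1 = 366 = 2 · 3 · 61.
g is a primitive root iff g^(366/q) ≢ 1 (mod 367) for each prime q ∈ {2, 3, 61}.
g = 2: 2^183 ≡ 1 — hits 1, so not a primitive root.
g = 3: 3^183 ≡ 366; 3^122 ≡ 1 — hits 1, so not a primitive root.
g = 4: 4^183 ≡ 1 — hits 1, so not a primitive root.
g = 5: 5^183 ≡ 366; 5^122 ≡ 1 — hits 1, so not a primitive root.
g = 6: 6^183 ≡ 366; 6^122 ≡ 283; 6^6 ≡ 47 — none is 1, so 6 is a primitive root.
Hence the least primitive root of 367 is 6.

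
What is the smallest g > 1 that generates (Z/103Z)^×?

5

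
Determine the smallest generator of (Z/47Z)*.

φ(47) = 47 − 1 = 46 = 2 · 23.
g is a primitive root iff g^(46/q) ≢ 1 (mod 47) for each prime q ∈ {2, 23}.
g = 2: 2^23 ≡ 1 — hits 1, so not a primitive root.
g = 3: 3^23 ≡ 1 — hits 1, so not a primitive root.
g = 4: 4^23 ≡ 1 — hits 1, so not a primitive root.
g = 5: 5^23 ≡ 46; 5^2 ≡ 25 — none is 1, so 5 is a primitive root.
Hence the least primitive root of 47 is 5.

5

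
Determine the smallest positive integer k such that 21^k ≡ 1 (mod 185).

18

The order of 21 must divide φ(185) = φ(5·37) = (5−1)·(37−1) = 4·36 = 144 = 2^4 · 3^2.
Divisors of 144: 1, 2, 3, 4, 6, 8, 9, 12, 16, 18, 24, 36, 48, 72, 144.
Test each divisor d:
21^1 ≡ 21 (mod 185)
21^2 ≡ 71 (mod 185)
21^3 ≡ 11 (mod 185)
21^4 ≡ 46 (mod 185)
21^6 ≡ 121 (mod 185)
21^8 ≡ 81 (mod 185)
21^9 ≡ 36 (mod 185)
21^12 ≡ 26 (mod 185)
21^16 ≡ 86 (mod 185)
21^18 ≡ 1 (mod 185) ✓
So ord_185(21) = 18.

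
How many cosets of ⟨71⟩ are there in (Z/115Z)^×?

8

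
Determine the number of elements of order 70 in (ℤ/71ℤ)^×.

φ(71) = 71 − 1 = 70 = 2 · 5 · 7.
In a cyclic group of order 70, there are φ(d) elements of order d for each divisor d of 70, and zero for non-divisors.
70 = 2 · 5 · 7 divides 70, and φ(70) = 24.

24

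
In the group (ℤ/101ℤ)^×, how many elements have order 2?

1

φ(101) = 101 − 1 = 100 = 2^2 · 5^2.
(Z/101Z)^× is cyclic (|G| = 100); a cyclic group of order m has exactly φ(d) elements of each order d | m, and none otherwise.
2 | 100, and φ(2) = 2 − 1 = 1.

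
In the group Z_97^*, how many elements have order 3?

2

φ(97) = 97 − 1 = 96 = 2^5 · 3.
In a cyclic group of order 96, there are φ(d) elements of order d for each divisor d of 96, and zero for non-divisors.
3 | 96, and φ(3) = 3 − 1 = 2.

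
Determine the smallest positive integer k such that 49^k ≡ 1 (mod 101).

By Lagrange's theorem, ord_101(49) divides φ(101) = 101 − 1 = 100 = 2^2 · 5^2.
Divisors of 100: 1, 2, 4, 5, 10, 20, 25, 50, 100.
Evaluate successive powers at the divisors of 100:
49^1 ≡ 49
49^2 ≡ 78
49^4 ≡ 24
49^5 ≡ 65
49^10 ≡ 84
49^20 ≡ 87
49^25 ≡ 100
49^50 ≡ 1
The smallest such exponent is 50, so the order of 49 is 50.

50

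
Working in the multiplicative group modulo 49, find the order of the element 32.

Since 32 ∈ (Z/49Z)^×, its order divides φ(49) = φ(7^2) = 7·(7−1) = 42 = 2 · 3 · 7.
Divisors of 42: 1, 2, 3, 6, 7, 14, 21, 42.
Test each divisor d:
32^1 ≡ 32
32^2 ≡ 44
32^3 ≡ 36
32^6 ≡ 22
32^7 ≡ 18
32^14 ≡ 30
32^21 ≡ 1
So ord_49(32) = 21.

21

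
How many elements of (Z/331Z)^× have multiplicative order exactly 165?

80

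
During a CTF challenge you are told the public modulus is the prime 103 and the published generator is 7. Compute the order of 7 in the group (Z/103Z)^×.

51

The order of 7 must divide φ(103) = 103 − 1 = 102 = 2 · 3 · 17.
Divisors of 102: 1, 2, 3, 6, 17, 34, 51, 102.
Evaluate successive powers at the divisors of 102:
7^1 ≡ 7 (mod 103)
7^2 ≡ 49 (mod 103)
7^3 ≡ 34 (mod 103)
7^6 ≡ 23 (mod 103)
7^17 ≡ 46 (mod 103)
7^34 ≡ 56 (mod 103)
7^51 ≡ 1 (mod 103) ✓
Hence ord(7) = 51.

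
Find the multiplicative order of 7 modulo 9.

Since 7 ∈ (Z/9Z)^×, its order divides φ(9) = φ(3^2) = 3·(3−1) = 6 = 2 · 3.
Divisors of 6: 1, 2, 3, 6.
Check 7^d mod 9 for each divisor in increasing order:
7^1 ≡ 7 (mod 9)
7^2 ≡ 4 (mod 9)
7^3 ≡ 1 (mod 9) ✓
So ord_9(7) = 3.

3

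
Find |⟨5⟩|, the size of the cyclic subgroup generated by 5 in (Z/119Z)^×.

48

ord(5) | φ(119) = φ(7·17) = (7−1)·(17−1) = 6·16 = 96 = 2^5 · 3.
Divisors of 96: 1, 2, 3, 4, 6, 8, 12, 16, 24, 32, 48, 96.
Evaluate successive powers at the divisors of 96:
5^1 ≡ 5
5^2 ≡ 25
5^3 ≡ 6
5^4 ≡ 30
5^6 ≡ 36
5^8 ≡ 67
5^12 ≡ 106
5^16 ≡ 86
5^24 ≡ 50
5^32 ≡ 18
5^48 ≡ 1
So ord_119(5) = 48.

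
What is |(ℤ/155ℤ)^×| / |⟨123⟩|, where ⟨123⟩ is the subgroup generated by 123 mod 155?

30

By Lagrange's theorem, ord_155(123) divides φ(155) = φ(5·31) = (5−1)·(31−1) = 4·30 = 120 = 2^3 · 3 · 5.
Divisors of 120: 1, 2, 3, 4, 5, 6, 8, 10, 12, 15, 20, 24, 30, 40, 60, 120.
Evaluate successive powers at the divisors of 120:
123^1 ≡ 123 (mod 155)
123^2 ≡ 94 (mod 155)
123^3 ≡ 92 (mod 155)
123^4 ≡ 1 (mod 155) ✓
Thus |⟨123⟩| = ord(123) = 4.
Index = |(Z/155Z)^×| / |⟨123⟩| = 120 / 4 = 30.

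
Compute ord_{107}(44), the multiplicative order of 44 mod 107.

53

The order of 44 must divide φ(107) = 107 − 1 = 106 = 2 · 53.
Divisors of 106: 1, 2, 53, 106.
Compute 44^d (mod 107) for the divisors d until we hit 1:
44^1 ≡ 44 (mod 107)
44^2 ≡ 10 (mod 107)
44^53 ≡ 1 (mod 107) ✓
Hence ord(44) = 53.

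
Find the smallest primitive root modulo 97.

5

φ(97) = 97 − 1 = 96 = 2^5 · 3.
Test candidates g = 2, 3, … against the prime factors q ∈ {2, 3} of φ(97): g is a generator iff g^(96/q) ≢ 1 for every such q.
g = 2: 2^48 ≡ 1 — hits 1, so not a primitive root.
g = 3: 3^48 ≡ 1 — hits 1, so not a primitive root.
g = 4: 4^48 ≡ 1 — hits 1, so not a primitive root.
g = 5: 5^48 ≡ 96; 5^32 ≡ 35 — none is 1, so 5 is a primitive root.
The smallest primitive root modulo 97 is 5.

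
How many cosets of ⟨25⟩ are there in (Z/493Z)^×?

8

ord(25) | φ(493) = φ(17·29) = (17−1)·(29−1) = 16·28 = 448 = 2^6 · 7.
Divisors of 448: 1, 2, 4, 7, 8, 14, 16, 28, 32, 56, 64, 112, 224, 448.
Test each divisor d:
25^1 ≡ 25
25^2 ≡ 132
25^4 ≡ 169
25^7 ≡ 117
25^8 ≡ 460
25^14 ≡ 378
25^16 ≡ 103
25^28 ≡ 407
25^32 ≡ 256
25^56 ≡ 1
So ord_493(25) = 56, hence |⟨25⟩| = 56.
[(Z/493Z)^× : ⟨25⟩] = 448/56 = 8.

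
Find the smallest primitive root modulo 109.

6

φ(109) = 109 − 1 = 108 = 2^2 · 3^3.
g is a primitive root iff g^(108/q) ≢ 1 (mod 109) for each prime q ∈ {2, 3}.
g = 2: 2^54 ≡ 108; 2^36 ≡ 1 — hits 1, so not a primitive root.
g = 3: 3^54 ≡ 1 — hits 1, so not a primitive root.
g = 4: 4^54 ≡ 1 — hits 1, so not a primitive root.
g = 5: 5^54 ≡ 1 — hits 1, so not a primitive root.
g = 6: 6^54 ≡ 108; 6^36 ≡ 63 — none is 1, so 6 is a primitive root.
So 6 is the smallest generator of (Z/109Z)^×.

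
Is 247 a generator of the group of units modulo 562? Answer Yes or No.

No

φ(562) = φ(2)·φ(281) = 1·280 = 280 = 2^3 · 5 · 7.
247 is a primitive root mod 562 iff 247^(φ(562)/q) ≢ 1 for every prime q | φ(562), i.e. q ∈ {2, 5, 7}.
247^140 ≡ 1 (mod 562)  [q = 2: ≡ 1 ✗]
247^56 ≡ 1 (mod 562)  [q = 5: ≡ 1 ✗]
247^40 ≡ 79 (mod 562)  [q = 7: ≢ 1 ✓]
Since 247^140 ≡ 1, the order of 247 divides 140 < 280, so 247 is not a primitive root.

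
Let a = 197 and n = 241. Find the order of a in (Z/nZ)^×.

The order of 197 must divide φ(241) = 241 − 1 = 240 = 2^4 · 3 · 5.
Divisors of 240: 1, 2, 3, 4, 5, 6, 8, 10, 12, 15, 16, 20, 24, 30, 40, 48, 60, 80, 120, 240.
Check 197^d mod 241 for each divisor in increasing order:
197^1 ≡ 197 (mod 241)
197^2 ≡ 8 (mod 241)
197^3 ≡ 130 (mod 241)
197^4 ≡ 64 (mod 241)
197^5 ≡ 76 (mod 241)
197^6 ≡ 30 (mod 241)
197^8 ≡ 240 (mod 241)
197^10 ≡ 233 (mod 241)
197^12 ≡ 177 (mod 241)
197^15 ≡ 115 (mod 241)
197^16 ≡ 1 (mod 241) ✓
Hence ord(197) = 16.

16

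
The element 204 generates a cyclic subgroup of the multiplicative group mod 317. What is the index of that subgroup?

2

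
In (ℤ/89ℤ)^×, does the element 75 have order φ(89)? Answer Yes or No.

Yes

φ(89) = 89 − 1 = 88 = 2^3 · 11.
Test 75^(88/q) mod 89 for each prime factor q of 88:
75^44 ≡ 88 (mod 89)  [q = 2: ≢ 1 ✓]
75^8 ≡ 45 (mod 89)  [q = 11: ≢ 1 ✓]
All checks pass, so 75 has order 88 and is a primitive root modulo 89.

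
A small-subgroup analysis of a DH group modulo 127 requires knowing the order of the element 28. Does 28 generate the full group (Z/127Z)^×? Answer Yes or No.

No

φ(127) = 127 − 1 = 126 = 2 · 3^2 · 7.
An element g generates (Z/127Z)^× iff g^(126/q) ≢ 1 (mod 127) for each prime q ∈ {2, 3, 7}.
28^63 ≡ 126 (mod 127)  [q = 2: ≢ 1 ✓]
28^42 ≡ 107 (mod 127)  [q = 3: ≢ 1 ✓]
28^18 ≡ 1 (mod 127)  [q = 7: ≡ 1 ✗]
28^18 ≡ 1 shows ord(28) | 18, strictly less than φ(127); not a primitive root.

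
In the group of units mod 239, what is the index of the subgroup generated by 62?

ord(62) | φ(239) = 239 − 1 = 238 = 2 · 7 · 17.
Divisors of 238: 1, 2, 7, 14, 17, 34, 119, 238.
Check 62^d mod 239 for each divisor in increasing order:
62^1 ≡ 62 (mod 239)
62^2 ≡ 20 (mod 239)
62^7 ≡ 75 (mod 239)
62^14 ≡ 128 (mod 239)
62^17 ≡ 24 (mod 239)
62^34 ≡ 98 (mod 239)
62^119 ≡ 1 (mod 239) ✓
So ord_239(62) = 119, hence |⟨62⟩| = 119.
The index is φ(239) / ord(62) = 238 / 119 = 2.

2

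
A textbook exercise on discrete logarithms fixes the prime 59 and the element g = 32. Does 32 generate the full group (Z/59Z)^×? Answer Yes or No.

φ(59) = 59 − 1 = 58 = 2 · 29.
An element g generates (Z/59Z)^× iff g^(58/q) ≢ 1 (mod 59) for each prime q ∈ {2, 29}.
32^29 ≡ 58 (mod 59)  [q = 2: ≢ 1 ✓]
32^2 ≡ 21 (mod 59)  [q = 29: ≢ 1 ✓]
All checks pass, so 32 has order 58 and is a primitive root modulo 59.

Yes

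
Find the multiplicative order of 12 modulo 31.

ord(12) | φ(31) = 31 − 1 = 30 = 2 · 3 · 5.
Divisors of 30: 1, 2, 3, 5, 6, 10, 15, 30.
Test each divisor d:
12^1 ≡ 12
12^2 ≡ 20
12^3 ≡ 23
12^5 ≡ 26
12^6 ≡ 2
12^10 ≡ 25
12^15 ≡ 30
12^30 ≡ 1
The smallest such exponent is 30, so the order of 12 is 30.

30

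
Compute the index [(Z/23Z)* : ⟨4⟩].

2

ord(4) | φ(23) = 23 − 1 = 22 = 2 · 11.
Divisors of 22: 1, 2, 11, 22.
Evaluate successive powers at the divisors of 22:
4^1 ≡ 4
4^2 ≡ 16
4^11 ≡ 1
Thus |⟨4⟩| = ord(4) = 11.
The index is φ(23) / ord(4) = 22 / 11 = 2.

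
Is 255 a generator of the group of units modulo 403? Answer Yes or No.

403 = 13 · 31 is a product of two distinct odd primes, so (Z/403Z)^× ≅ (Z/13Z)^× × (Z/31Z)^× is not cyclic.
No primitive root modulo 403 exists; in particular 255 is not one.

No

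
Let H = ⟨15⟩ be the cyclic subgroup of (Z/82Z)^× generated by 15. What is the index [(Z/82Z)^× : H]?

1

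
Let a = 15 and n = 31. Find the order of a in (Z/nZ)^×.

By Lagrange's theorem, ord_31(15) divides φ(31) = 31 − 1 = 30 = 2 · 3 · 5.
Divisors of 30: 1, 2, 3, 5, 6, 10, 15, 30.
Compute 15^d (mod 31) for the divisors d until we hit 1:
15^1 ≡ 15 (mod 31)
15^2 ≡ 8 (mod 31)
15^3 ≡ 27 (mod 31)
15^5 ≡ 30 (mod 31)
15^6 ≡ 16 (mod 31)
15^10 ≡ 1 (mod 31) ✓
So ord_31(15) = 10.

10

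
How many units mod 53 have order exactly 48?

φ(53) = 53 − 1 = 52 = 2^2 · 13.
In a cyclic group of order 52, there are φ(d) elements of order d for each divisor d of 52, and zero for non-divisors.
Here 52 is not a multiple of 48, so there are no elements of order 48.

0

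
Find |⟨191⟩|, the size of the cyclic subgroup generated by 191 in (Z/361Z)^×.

By Lagrange's theorem, ord_361(191) divides φ(361) = φ(19^2) = 19·(19−1) = 342 = 2 · 3^2 · 19.
Divisors of 342: 1, 2, 3, 6, 9, 18, 19, 38, 57, 114, 171, 342.
Evaluate successive powers at the divisors of 342:
191^1 ≡ 191 (mod 361)
191^2 ≡ 20 (mod 361)
191^3 ≡ 210 (mod 361)
191^6 ≡ 58 (mod 361)
191^9 ≡ 267 (mod 361)
191^18 ≡ 172 (mod 361)
191^19 ≡ 1 (mod 361) ✓
So ord_361(191) = 19.

19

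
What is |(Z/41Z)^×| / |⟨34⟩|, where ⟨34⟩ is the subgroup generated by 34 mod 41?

ord(34) | φ(41) = 41 − 1 = 40 = 2^3 · 5.
Divisors of 40: 1, 2, 4, 5, 8, 10, 20, 40.
Evaluate successive powers at the divisors of 40:
34^1 ≡ 34 (mod 41)
34^2 ≡ 8 (mod 41)
34^4 ≡ 23 (mod 41)
34^5 ≡ 3 (mod 41)
34^8 ≡ 37 (mod 41)
34^10 ≡ 9 (mod 41)
34^20 ≡ 40 (mod 41)
34^40 ≡ 1 (mod 41) ✓
The order of 34 is 40, so the subgroup it generates has 40 elements.
[(Z/41Z)^× : ⟨34⟩] = 40/40 = 1.

1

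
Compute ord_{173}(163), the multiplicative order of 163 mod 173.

By Lagrange's theorem, ord_173(163) divides φ(173) = 173 − 1 = 172 = 2^2 · 43.
Divisors of 172: 1, 2, 4, 43, 86, 172.
Test each divisor d:
163^1 ≡ 163
163^2 ≡ 100
163^4 ≡ 139
163^43 ≡ 172
163^86 ≡ 1
Hence ord(163) = 86.

86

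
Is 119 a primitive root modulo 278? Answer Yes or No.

Yes

φ(278) = φ(2)·φ(139) = 1·138 = 138 = 2 · 3 · 23.
It suffices to check that the order of 119 is not a proper divisor of 138: compute 119^(138/q) for q ∈ {2, 3, 23}.
119^69 ≡ 277 (mod 278)  [q = 2: ≢ 1 ✓]
119^46 ≡ 235 (mod 278)  [q = 3: ≢ 1 ✓]
119^6 ≡ 91 (mod 278)  [q = 23: ≢ 1 ✓]
Every test exponent gives a nontrivial residue, hence 119 generates the full group.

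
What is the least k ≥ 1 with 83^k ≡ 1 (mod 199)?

66

The order of 83 must divide φ(199) = 199 − 1 = 198 = 2 · 3^2 · 11.
Divisors of 198: 1, 2, 3, 6, 9, 11, 18, 22, 33, 66, 99, 198.
Test each divisor d:
83^1 ≡ 83
83^2 ≡ 123
83^3 ≡ 60
83^6 ≡ 18
83^9 ≡ 85
83^11 ≡ 107
83^18 ≡ 61
83^22 ≡ 106
83^33 ≡ 198
83^66 ≡ 1
The smallest such exponent is 66, so the order of 83 is 66.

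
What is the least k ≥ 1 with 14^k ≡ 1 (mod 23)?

22

By Lagrange's theorem, ord_23(14) divides φ(23) = 23 − 1 = 22 = 2 · 11.
Divisors of 22: 1, 2, 11, 22.
Check 14^d mod 23 for each divisor in increasing order:
14^1 ≡ 14 (mod 23)
14^2 ≡ 12 (mod 23)
14^11 ≡ 22 (mod 23)
14^22 ≡ 1 (mod 23) ✓
Hence ord(14) = 22.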